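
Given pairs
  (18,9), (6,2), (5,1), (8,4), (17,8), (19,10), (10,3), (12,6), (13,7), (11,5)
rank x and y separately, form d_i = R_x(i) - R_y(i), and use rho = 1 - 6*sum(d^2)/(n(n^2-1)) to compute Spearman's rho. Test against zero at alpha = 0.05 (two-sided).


Step 1: Rank x and y separately (midranks; no ties here).
rank(x): 18->9, 6->2, 5->1, 8->3, 17->8, 19->10, 10->4, 12->6, 13->7, 11->5
rank(y): 9->9, 2->2, 1->1, 4->4, 8->8, 10->10, 3->3, 6->6, 7->7, 5->5
Step 2: d_i = R_x(i) - R_y(i); compute d_i^2.
  (9-9)^2=0, (2-2)^2=0, (1-1)^2=0, (3-4)^2=1, (8-8)^2=0, (10-10)^2=0, (4-3)^2=1, (6-6)^2=0, (7-7)^2=0, (5-5)^2=0
sum(d^2) = 2.
Step 3: rho = 1 - 6*2 / (10*(10^2 - 1)) = 1 - 12/990 = 0.987879.
Step 4: Under H0, t = rho * sqrt((n-2)/(1-rho^2)) = 18.0003 ~ t(8).
Step 5: Two-sided p-value from the t-distribution with 8 df = 0.000000.
Step 6: alpha = 0.05. reject H0.

rho = 0.9879, p = 0.000000, reject H0 at alpha = 0.05.


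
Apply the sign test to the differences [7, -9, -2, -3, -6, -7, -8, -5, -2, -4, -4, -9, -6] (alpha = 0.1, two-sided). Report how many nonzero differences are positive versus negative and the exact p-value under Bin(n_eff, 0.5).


Step 1: Discard zero differences. Original n = 13; n_eff = number of nonzero differences = 13.
Nonzero differences (with sign): +7, -9, -2, -3, -6, -7, -8, -5, -2, -4, -4, -9, -6
Step 2: Count signs: positive = 1, negative = 12.
Step 3: Under H0: P(positive) = 0.5, so the number of positives S ~ Bin(13, 0.5).
Step 4: Two-sided exact p-value = sum of Bin(13,0.5) probabilities at or below the observed probability = 0.003418.
Step 5: alpha = 0.1. reject H0.

n_eff = 13, pos = 1, neg = 12, p = 0.003418, reject H0.


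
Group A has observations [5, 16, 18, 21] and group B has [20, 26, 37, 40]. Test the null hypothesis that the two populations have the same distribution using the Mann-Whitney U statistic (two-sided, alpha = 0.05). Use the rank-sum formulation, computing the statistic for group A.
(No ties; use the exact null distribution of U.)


Step 1: Combine and sort all 8 observations; assign midranks.
sorted (value, group): (5,X), (16,X), (18,X), (20,Y), (21,X), (26,Y), (37,Y), (40,Y)
ranks: 5->1, 16->2, 18->3, 20->4, 21->5, 26->6, 37->7, 40->8
Step 2: Rank sum for X: R1 = 1 + 2 + 3 + 5 = 11.
Step 3: U_X = R1 - n1(n1+1)/2 = 11 - 4*5/2 = 11 - 10 = 1.
       U_Y = n1*n2 - U_X = 16 - 1 = 15.
Step 4: No ties, so the exact null distribution of U (based on enumerating the C(8,4) = 70 equally likely rank assignments) gives the two-sided p-value.
Step 5: p-value = 0.057143; compare to alpha = 0.05. fail to reject H0.

U_X = 1, p = 0.057143, fail to reject H0 at alpha = 0.05.


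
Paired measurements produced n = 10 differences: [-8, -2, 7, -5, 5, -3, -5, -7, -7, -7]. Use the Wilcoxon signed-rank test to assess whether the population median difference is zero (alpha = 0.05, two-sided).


Step 1: Drop any zero differences (none here) and take |d_i|.
|d| = [8, 2, 7, 5, 5, 3, 5, 7, 7, 7]
Step 2: Midrank |d_i| (ties get averaged ranks).
ranks: |8|->10, |2|->1, |7|->7.5, |5|->4, |5|->4, |3|->2, |5|->4, |7|->7.5, |7|->7.5, |7|->7.5
Step 3: Attach original signs; sum ranks with positive sign and with negative sign.
W+ = 7.5 + 4 = 11.5
W- = 10 + 1 + 4 + 2 + 4 + 7.5 + 7.5 + 7.5 = 43.5
(Check: W+ + W- = 55 should equal n(n+1)/2 = 55.)
Step 4: Test statistic W = min(W+, W-) = 11.5.
Step 5: Ties in |d|, so use the tie-corrected normal approximation.
        E[W] = n(n+1)/4 = 10*11/4 = 27.5.
        Tie groups: |d|=5 (t=3), |d|=7 (t=4); sum(t^3 - t) = 84.
        Var[W] = n(n+1)(2n+1)/24 - sum(t^3-t)/48 = 2310/24 - 84/48 = 94.5.
        z = (W - E[W]) / sqrt(Var[W]) = (11.5 - 27.5) / 9.7211 = -1.6459.
        Two-sided p = 2*Phi(z) = 0.099784.
Step 6: alpha = 0.05. fail to reject H0.

W+ = 11.5, W- = 43.5, W = min = 11.5, p = 0.099784, fail to reject H0.


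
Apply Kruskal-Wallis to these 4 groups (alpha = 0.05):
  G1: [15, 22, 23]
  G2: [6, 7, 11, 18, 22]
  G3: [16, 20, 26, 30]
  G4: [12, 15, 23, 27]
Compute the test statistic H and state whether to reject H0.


Step 1: Combine all N = 16 observations and assign midranks.
sorted (value, group, rank): (6,G2,1), (7,G2,2), (11,G2,3), (12,G4,4), (15,G1,5.5), (15,G4,5.5), (16,G3,7), (18,G2,8), (20,G3,9), (22,G1,10.5), (22,G2,10.5), (23,G1,12.5), (23,G4,12.5), (26,G3,14), (27,G4,15), (30,G3,16)
Step 2: Sum ranks within each group.
R_1 = 28.5 (n_1 = 3)
R_2 = 24.5 (n_2 = 5)
R_3 = 46 (n_3 = 4)
R_4 = 37 (n_4 = 4)
Step 3: H = 12/(N(N+1)) * sum(R_i^2/n_i) - 3(N+1)
     = 12/(16*17) * (28.5^2/3 + 24.5^2/5 + 46^2/4 + 37^2/4) - 3*17
     = 0.044118 * 1262.05 - 51
     = 4.678676.
Step 4: Ties present; correction factor C = 1 - 18/(16^3 - 16) = 0.995588. Corrected H = 4.678676 / 0.995588 = 4.699409.
Step 5: Under H0, H ~ chi^2(3); p-value = 0.195178.
Step 6: alpha = 0.05. fail to reject H0.

H = 4.6994, df = 3, p = 0.195178, fail to reject H0.


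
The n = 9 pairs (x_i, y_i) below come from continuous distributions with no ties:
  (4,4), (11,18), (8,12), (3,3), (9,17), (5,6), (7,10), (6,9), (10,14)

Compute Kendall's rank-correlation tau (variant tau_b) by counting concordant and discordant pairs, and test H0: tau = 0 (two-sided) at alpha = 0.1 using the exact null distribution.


Step 1: Enumerate the 36 unordered pairs (i,j) with i<j and classify each by sign(x_j-x_i) * sign(y_j-y_i).
  (1,2):dx=+7,dy=+14->C; (1,3):dx=+4,dy=+8->C; (1,4):dx=-1,dy=-1->C; (1,5):dx=+5,dy=+13->C
  (1,6):dx=+1,dy=+2->C; (1,7):dx=+3,dy=+6->C; (1,8):dx=+2,dy=+5->C; (1,9):dx=+6,dy=+10->C
  (2,3):dx=-3,dy=-6->C; (2,4):dx=-8,dy=-15->C; (2,5):dx=-2,dy=-1->C; (2,6):dx=-6,dy=-12->C
  (2,7):dx=-4,dy=-8->C; (2,8):dx=-5,dy=-9->C; (2,9):dx=-1,dy=-4->C; (3,4):dx=-5,dy=-9->C
  (3,5):dx=+1,dy=+5->C; (3,6):dx=-3,dy=-6->C; (3,7):dx=-1,dy=-2->C; (3,8):dx=-2,dy=-3->C
  (3,9):dx=+2,dy=+2->C; (4,5):dx=+6,dy=+14->C; (4,6):dx=+2,dy=+3->C; (4,7):dx=+4,dy=+7->C
  (4,8):dx=+3,dy=+6->C; (4,9):dx=+7,dy=+11->C; (5,6):dx=-4,dy=-11->C; (5,7):dx=-2,dy=-7->C
  (5,8):dx=-3,dy=-8->C; (5,9):dx=+1,dy=-3->D; (6,7):dx=+2,dy=+4->C; (6,8):dx=+1,dy=+3->C
  (6,9):dx=+5,dy=+8->C; (7,8):dx=-1,dy=-1->C; (7,9):dx=+3,dy=+4->C; (8,9):dx=+4,dy=+5->C
Step 2: C = 35, D = 1, total pairs = 36.
Step 3: tau = (C - D)/(n(n-1)/2) = (35 - 1)/36 = 0.944444.
Step 4: Exact two-sided p-value (enumerate n! = 362880 permutations of y under H0): p = 0.000050.
Step 5: alpha = 0.1. reject H0.

tau_b = 0.9444 (C=35, D=1), p = 0.000050, reject H0.


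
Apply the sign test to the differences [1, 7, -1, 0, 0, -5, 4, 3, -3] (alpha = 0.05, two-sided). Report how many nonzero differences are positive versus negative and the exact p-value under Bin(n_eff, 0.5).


Step 1: Discard zero differences. Original n = 9; n_eff = number of nonzero differences = 7.
Nonzero differences (with sign): +1, +7, -1, -5, +4, +3, -3
Step 2: Count signs: positive = 4, negative = 3.
Step 3: Under H0: P(positive) = 0.5, so the number of positives S ~ Bin(7, 0.5).
Step 4: Two-sided exact p-value = sum of Bin(7,0.5) probabilities at or below the observed probability = 1.000000.
Step 5: alpha = 0.05. fail to reject H0.

n_eff = 7, pos = 4, neg = 3, p = 1.000000, fail to reject H0.


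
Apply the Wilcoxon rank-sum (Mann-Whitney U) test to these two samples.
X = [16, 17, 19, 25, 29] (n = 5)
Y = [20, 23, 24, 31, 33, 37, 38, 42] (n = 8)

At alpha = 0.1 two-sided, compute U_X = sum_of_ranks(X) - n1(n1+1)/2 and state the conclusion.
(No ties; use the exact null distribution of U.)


Step 1: Combine and sort all 13 observations; assign midranks.
sorted (value, group): (16,X), (17,X), (19,X), (20,Y), (23,Y), (24,Y), (25,X), (29,X), (31,Y), (33,Y), (37,Y), (38,Y), (42,Y)
ranks: 16->1, 17->2, 19->3, 20->4, 23->5, 24->6, 25->7, 29->8, 31->9, 33->10, 37->11, 38->12, 42->13
Step 2: Rank sum for X: R1 = 1 + 2 + 3 + 7 + 8 = 21.
Step 3: U_X = R1 - n1(n1+1)/2 = 21 - 5*6/2 = 21 - 15 = 6.
       U_Y = n1*n2 - U_X = 40 - 6 = 34.
Step 4: No ties, so the exact null distribution of U (based on enumerating the C(13,5) = 1287 equally likely rank assignments) gives the two-sided p-value.
Step 5: p-value = 0.045066; compare to alpha = 0.1. reject H0.

U_X = 6, p = 0.045066, reject H0 at alpha = 0.1.


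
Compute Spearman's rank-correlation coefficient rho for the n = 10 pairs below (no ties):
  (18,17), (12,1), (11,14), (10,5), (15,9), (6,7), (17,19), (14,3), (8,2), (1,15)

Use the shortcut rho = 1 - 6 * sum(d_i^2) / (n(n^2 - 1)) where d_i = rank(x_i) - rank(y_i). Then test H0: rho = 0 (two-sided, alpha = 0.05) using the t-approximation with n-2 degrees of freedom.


Step 1: Rank x and y separately (midranks; no ties here).
rank(x): 18->10, 12->6, 11->5, 10->4, 15->8, 6->2, 17->9, 14->7, 8->3, 1->1
rank(y): 17->9, 1->1, 14->7, 5->4, 9->6, 7->5, 19->10, 3->3, 2->2, 15->8
Step 2: d_i = R_x(i) - R_y(i); compute d_i^2.
  (10-9)^2=1, (6-1)^2=25, (5-7)^2=4, (4-4)^2=0, (8-6)^2=4, (2-5)^2=9, (9-10)^2=1, (7-3)^2=16, (3-2)^2=1, (1-8)^2=49
sum(d^2) = 110.
Step 3: rho = 1 - 6*110 / (10*(10^2 - 1)) = 1 - 660/990 = 0.333333.
Step 4: Under H0, t = rho * sqrt((n-2)/(1-rho^2)) = 1.0000 ~ t(8).
Step 5: Two-sided p-value from the t-distribution with 8 df = 0.346594.
Step 6: alpha = 0.05. fail to reject H0.

rho = 0.3333, p = 0.346594, fail to reject H0 at alpha = 0.05.


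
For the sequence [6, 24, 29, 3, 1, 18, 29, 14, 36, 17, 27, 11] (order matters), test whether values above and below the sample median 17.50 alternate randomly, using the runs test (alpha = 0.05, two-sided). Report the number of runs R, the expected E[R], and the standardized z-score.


Step 1: Compute median = 17.50; label A = above, B = below.
Labels in order: BAABBAABABAB  (n_A = 6, n_B = 6)
Step 2: Count runs R = 9.
Step 3: Under H0 (random ordering), E[R] = 2*n_A*n_B/(n_A+n_B) + 1 = 2*6*6/12 + 1 = 7.0000.
        Var[R] = 2*n_A*n_B*(2*n_A*n_B - n_A - n_B) / ((n_A+n_B)^2 * (n_A+n_B-1)) = 4320/1584 = 2.7273.
        SD[R] = 1.6514.
Step 4: Continuity-corrected z = (R - 0.5 - E[R]) / SD[R] = (9 - 0.5 - 7.0000) / 1.6514 = 0.9083.
Step 5: Two-sided p-value via normal approximation = 2*(1 - Phi(|z|)) = 0.363722.
Step 6: alpha = 0.05. fail to reject H0.

R = 9, z = 0.9083, p = 0.363722, fail to reject H0.


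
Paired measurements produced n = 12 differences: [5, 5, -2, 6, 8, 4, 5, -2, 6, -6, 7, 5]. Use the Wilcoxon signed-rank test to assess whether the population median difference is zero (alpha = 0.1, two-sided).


Step 1: Drop any zero differences (none here) and take |d_i|.
|d| = [5, 5, 2, 6, 8, 4, 5, 2, 6, 6, 7, 5]
Step 2: Midrank |d_i| (ties get averaged ranks).
ranks: |5|->5.5, |5|->5.5, |2|->1.5, |6|->9, |8|->12, |4|->3, |5|->5.5, |2|->1.5, |6|->9, |6|->9, |7|->11, |5|->5.5
Step 3: Attach original signs; sum ranks with positive sign and with negative sign.
W+ = 5.5 + 5.5 + 9 + 12 + 3 + 5.5 + 9 + 11 + 5.5 = 66
W- = 1.5 + 1.5 + 9 = 12
(Check: W+ + W- = 78 should equal n(n+1)/2 = 78.)
Step 4: Test statistic W = min(W+, W-) = 12.
Step 5: Ties in |d|, so use the tie-corrected normal approximation.
        E[W] = n(n+1)/4 = 12*13/4 = 39.
        Tie groups: |d|=2 (t=2), |d|=5 (t=4), |d|=6 (t=3); sum(t^3 - t) = 90.
        Var[W] = n(n+1)(2n+1)/24 - sum(t^3-t)/48 = 3900/24 - 90/48 = 160.625.
        z = (W - E[W]) / sqrt(Var[W]) = (12 - 39) / 12.6738 = -2.1304.
        Two-sided p = 2*Phi(z) = 0.033140.
Step 6: alpha = 0.1. reject H0.

W+ = 66, W- = 12, W = min = 12, p = 0.033140, reject H0.


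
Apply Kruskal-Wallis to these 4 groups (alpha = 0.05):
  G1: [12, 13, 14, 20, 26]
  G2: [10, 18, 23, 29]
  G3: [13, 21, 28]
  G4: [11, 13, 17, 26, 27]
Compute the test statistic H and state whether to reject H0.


Step 1: Combine all N = 17 observations and assign midranks.
sorted (value, group, rank): (10,G2,1), (11,G4,2), (12,G1,3), (13,G1,5), (13,G3,5), (13,G4,5), (14,G1,7), (17,G4,8), (18,G2,9), (20,G1,10), (21,G3,11), (23,G2,12), (26,G1,13.5), (26,G4,13.5), (27,G4,15), (28,G3,16), (29,G2,17)
Step 2: Sum ranks within each group.
R_1 = 38.5 (n_1 = 5)
R_2 = 39 (n_2 = 4)
R_3 = 32 (n_3 = 3)
R_4 = 43.5 (n_4 = 5)
Step 3: H = 12/(N(N+1)) * sum(R_i^2/n_i) - 3(N+1)
     = 12/(17*18) * (38.5^2/5 + 39^2/4 + 32^2/3 + 43.5^2/5) - 3*18
     = 0.039216 * 1396.48 - 54
     = 0.764052.
Step 4: Ties present; correction factor C = 1 - 30/(17^3 - 17) = 0.993873. Corrected H = 0.764052 / 0.993873 = 0.768763.
Step 5: Under H0, H ~ chi^2(3); p-value = 0.856923.
Step 6: alpha = 0.05. fail to reject H0.

H = 0.7688, df = 3, p = 0.856923, fail to reject H0.


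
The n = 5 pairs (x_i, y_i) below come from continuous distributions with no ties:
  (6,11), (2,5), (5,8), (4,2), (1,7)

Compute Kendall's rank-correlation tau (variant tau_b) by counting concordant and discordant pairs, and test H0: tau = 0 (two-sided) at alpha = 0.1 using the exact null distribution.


Step 1: Enumerate the 10 unordered pairs (i,j) with i<j and classify each by sign(x_j-x_i) * sign(y_j-y_i).
  (1,2):dx=-4,dy=-6->C; (1,3):dx=-1,dy=-3->C; (1,4):dx=-2,dy=-9->C; (1,5):dx=-5,dy=-4->C
  (2,3):dx=+3,dy=+3->C; (2,4):dx=+2,dy=-3->D; (2,5):dx=-1,dy=+2->D; (3,4):dx=-1,dy=-6->C
  (3,5):dx=-4,dy=-1->C; (4,5):dx=-3,dy=+5->D
Step 2: C = 7, D = 3, total pairs = 10.
Step 3: tau = (C - D)/(n(n-1)/2) = (7 - 3)/10 = 0.400000.
Step 4: Exact two-sided p-value (enumerate n! = 120 permutations of y under H0): p = 0.483333.
Step 5: alpha = 0.1. fail to reject H0.

tau_b = 0.4000 (C=7, D=3), p = 0.483333, fail to reject H0.


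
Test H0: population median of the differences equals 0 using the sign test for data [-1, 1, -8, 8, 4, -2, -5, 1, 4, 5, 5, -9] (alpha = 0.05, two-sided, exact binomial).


Step 1: Discard zero differences. Original n = 12; n_eff = number of nonzero differences = 12.
Nonzero differences (with sign): -1, +1, -8, +8, +4, -2, -5, +1, +4, +5, +5, -9
Step 2: Count signs: positive = 7, negative = 5.
Step 3: Under H0: P(positive) = 0.5, so the number of positives S ~ Bin(12, 0.5).
Step 4: Two-sided exact p-value = sum of Bin(12,0.5) probabilities at or below the observed probability = 0.774414.
Step 5: alpha = 0.05. fail to reject H0.

n_eff = 12, pos = 7, neg = 5, p = 0.774414, fail to reject H0.


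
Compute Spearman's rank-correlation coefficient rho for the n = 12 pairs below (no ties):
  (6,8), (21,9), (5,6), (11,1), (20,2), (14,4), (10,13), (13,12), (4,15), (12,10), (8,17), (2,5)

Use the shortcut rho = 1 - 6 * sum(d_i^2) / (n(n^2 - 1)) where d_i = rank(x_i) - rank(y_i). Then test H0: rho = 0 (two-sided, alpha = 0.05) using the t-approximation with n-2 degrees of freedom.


Step 1: Rank x and y separately (midranks; no ties here).
rank(x): 6->4, 21->12, 5->3, 11->7, 20->11, 14->10, 10->6, 13->9, 4->2, 12->8, 8->5, 2->1
rank(y): 8->6, 9->7, 6->5, 1->1, 2->2, 4->3, 13->10, 12->9, 15->11, 10->8, 17->12, 5->4
Step 2: d_i = R_x(i) - R_y(i); compute d_i^2.
  (4-6)^2=4, (12-7)^2=25, (3-5)^2=4, (7-1)^2=36, (11-2)^2=81, (10-3)^2=49, (6-10)^2=16, (9-9)^2=0, (2-11)^2=81, (8-8)^2=0, (5-12)^2=49, (1-4)^2=9
sum(d^2) = 354.
Step 3: rho = 1 - 6*354 / (12*(12^2 - 1)) = 1 - 2124/1716 = -0.237762.
Step 4: Under H0, t = rho * sqrt((n-2)/(1-rho^2)) = -0.7741 ~ t(10).
Step 5: Two-sided p-value from the t-distribution with 10 df = 0.456801.
Step 6: alpha = 0.05. fail to reject H0.

rho = -0.2378, p = 0.456801, fail to reject H0 at alpha = 0.05.


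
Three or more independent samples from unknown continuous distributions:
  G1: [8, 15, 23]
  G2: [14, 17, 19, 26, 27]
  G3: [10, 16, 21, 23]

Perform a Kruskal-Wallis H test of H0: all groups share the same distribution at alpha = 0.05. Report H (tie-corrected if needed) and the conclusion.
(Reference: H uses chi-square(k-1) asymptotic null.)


Step 1: Combine all N = 12 observations and assign midranks.
sorted (value, group, rank): (8,G1,1), (10,G3,2), (14,G2,3), (15,G1,4), (16,G3,5), (17,G2,6), (19,G2,7), (21,G3,8), (23,G1,9.5), (23,G3,9.5), (26,G2,11), (27,G2,12)
Step 2: Sum ranks within each group.
R_1 = 14.5 (n_1 = 3)
R_2 = 39 (n_2 = 5)
R_3 = 24.5 (n_3 = 4)
Step 3: H = 12/(N(N+1)) * sum(R_i^2/n_i) - 3(N+1)
     = 12/(12*13) * (14.5^2/3 + 39^2/5 + 24.5^2/4) - 3*13
     = 0.076923 * 524.346 - 39
     = 1.334295.
Step 4: Ties present; correction factor C = 1 - 6/(12^3 - 12) = 0.996503. Corrected H = 1.334295 / 0.996503 = 1.338977.
Step 5: Under H0, H ~ chi^2(2); p-value = 0.511970.
Step 6: alpha = 0.05. fail to reject H0.

H = 1.3390, df = 2, p = 0.511970, fail to reject H0.


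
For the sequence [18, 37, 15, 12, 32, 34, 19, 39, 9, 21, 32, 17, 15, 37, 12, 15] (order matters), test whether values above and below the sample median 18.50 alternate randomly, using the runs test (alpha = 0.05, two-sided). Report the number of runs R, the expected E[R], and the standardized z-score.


Step 1: Compute median = 18.50; label A = above, B = below.
Labels in order: BABBAAAABAABBABB  (n_A = 8, n_B = 8)
Step 2: Count runs R = 9.
Step 3: Under H0 (random ordering), E[R] = 2*n_A*n_B/(n_A+n_B) + 1 = 2*8*8/16 + 1 = 9.0000.
        Var[R] = 2*n_A*n_B*(2*n_A*n_B - n_A - n_B) / ((n_A+n_B)^2 * (n_A+n_B-1)) = 14336/3840 = 3.7333.
        SD[R] = 1.9322.
Step 4: R = E[R], so z = 0 with no continuity correction.
Step 5: Two-sided p-value via normal approximation = 2*(1 - Phi(|z|)) = 1.000000.
Step 6: alpha = 0.05. fail to reject H0.

R = 9, z = 0.0000, p = 1.000000, fail to reject H0.


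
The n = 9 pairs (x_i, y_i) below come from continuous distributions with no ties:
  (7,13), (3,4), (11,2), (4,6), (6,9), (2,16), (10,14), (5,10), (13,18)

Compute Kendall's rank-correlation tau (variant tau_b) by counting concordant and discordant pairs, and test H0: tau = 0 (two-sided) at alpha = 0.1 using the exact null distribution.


Step 1: Enumerate the 36 unordered pairs (i,j) with i<j and classify each by sign(x_j-x_i) * sign(y_j-y_i).
  (1,2):dx=-4,dy=-9->C; (1,3):dx=+4,dy=-11->D; (1,4):dx=-3,dy=-7->C; (1,5):dx=-1,dy=-4->C
  (1,6):dx=-5,dy=+3->D; (1,7):dx=+3,dy=+1->C; (1,8):dx=-2,dy=-3->C; (1,9):dx=+6,dy=+5->C
  (2,3):dx=+8,dy=-2->D; (2,4):dx=+1,dy=+2->C; (2,5):dx=+3,dy=+5->C; (2,6):dx=-1,dy=+12->D
  (2,7):dx=+7,dy=+10->C; (2,8):dx=+2,dy=+6->C; (2,9):dx=+10,dy=+14->C; (3,4):dx=-7,dy=+4->D
  (3,5):dx=-5,dy=+7->D; (3,6):dx=-9,dy=+14->D; (3,7):dx=-1,dy=+12->D; (3,8):dx=-6,dy=+8->D
  (3,9):dx=+2,dy=+16->C; (4,5):dx=+2,dy=+3->C; (4,6):dx=-2,dy=+10->D; (4,7):dx=+6,dy=+8->C
  (4,8):dx=+1,dy=+4->C; (4,9):dx=+9,dy=+12->C; (5,6):dx=-4,dy=+7->D; (5,7):dx=+4,dy=+5->C
  (5,8):dx=-1,dy=+1->D; (5,9):dx=+7,dy=+9->C; (6,7):dx=+8,dy=-2->D; (6,8):dx=+3,dy=-6->D
  (6,9):dx=+11,dy=+2->C; (7,8):dx=-5,dy=-4->C; (7,9):dx=+3,dy=+4->C; (8,9):dx=+8,dy=+8->C
Step 2: C = 22, D = 14, total pairs = 36.
Step 3: tau = (C - D)/(n(n-1)/2) = (22 - 14)/36 = 0.222222.
Step 4: Exact two-sided p-value (enumerate n! = 362880 permutations of y under H0): p = 0.476709.
Step 5: alpha = 0.1. fail to reject H0.

tau_b = 0.2222 (C=22, D=14), p = 0.476709, fail to reject H0.


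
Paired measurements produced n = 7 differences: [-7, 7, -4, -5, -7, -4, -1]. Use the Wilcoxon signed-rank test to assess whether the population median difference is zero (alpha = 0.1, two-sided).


Step 1: Drop any zero differences (none here) and take |d_i|.
|d| = [7, 7, 4, 5, 7, 4, 1]
Step 2: Midrank |d_i| (ties get averaged ranks).
ranks: |7|->6, |7|->6, |4|->2.5, |5|->4, |7|->6, |4|->2.5, |1|->1
Step 3: Attach original signs; sum ranks with positive sign and with negative sign.
W+ = 6 = 6
W- = 6 + 2.5 + 4 + 6 + 2.5 + 1 = 22
(Check: W+ + W- = 28 should equal n(n+1)/2 = 28.)
Step 4: Test statistic W = min(W+, W-) = 6.
Step 5: Ties in |d|, so use the tie-corrected normal approximation.
        E[W] = n(n+1)/4 = 7*8/4 = 14.
        Tie groups: |d|=4 (t=2), |d|=7 (t=3); sum(t^3 - t) = 30.
        Var[W] = n(n+1)(2n+1)/24 - sum(t^3-t)/48 = 840/24 - 30/48 = 34.375.
        z = (W - E[W]) / sqrt(Var[W]) = (6 - 14) / 5.8630 = -1.3645.
        Two-sided p = 2*Phi(z) = 0.172415.
Step 6: alpha = 0.1. fail to reject H0.

W+ = 6, W- = 22, W = min = 6, p = 0.172415, fail to reject H0.


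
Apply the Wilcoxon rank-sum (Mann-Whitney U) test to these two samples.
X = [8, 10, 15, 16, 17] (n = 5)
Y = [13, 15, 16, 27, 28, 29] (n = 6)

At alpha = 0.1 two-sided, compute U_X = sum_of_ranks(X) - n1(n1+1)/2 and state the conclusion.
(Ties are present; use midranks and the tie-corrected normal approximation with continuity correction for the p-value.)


Step 1: Combine and sort all 11 observations; assign midranks.
sorted (value, group): (8,X), (10,X), (13,Y), (15,X), (15,Y), (16,X), (16,Y), (17,X), (27,Y), (28,Y), (29,Y)
ranks: 8->1, 10->2, 13->3, 15->4.5, 15->4.5, 16->6.5, 16->6.5, 17->8, 27->9, 28->10, 29->11
Step 2: Rank sum for X: R1 = 1 + 2 + 4.5 + 6.5 + 8 = 22.
Step 3: U_X = R1 - n1(n1+1)/2 = 22 - 5*6/2 = 22 - 15 = 7.
       U_Y = n1*n2 - U_X = 30 - 7 = 23.
Step 4: Ties are present, so use the tie-corrected normal approximation (with continuity correction) for the p-value.
Step 5: p-value = 0.168954; compare to alpha = 0.1. fail to reject H0.

U_X = 7, p = 0.168954, fail to reject H0 at alpha = 0.1.


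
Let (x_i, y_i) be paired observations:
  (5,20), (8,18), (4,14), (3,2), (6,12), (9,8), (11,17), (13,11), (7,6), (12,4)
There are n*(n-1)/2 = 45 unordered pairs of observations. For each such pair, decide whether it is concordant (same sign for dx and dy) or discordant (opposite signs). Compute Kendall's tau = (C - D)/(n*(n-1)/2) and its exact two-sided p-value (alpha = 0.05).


Step 1: Enumerate the 45 unordered pairs (i,j) with i<j and classify each by sign(x_j-x_i) * sign(y_j-y_i).
  (1,2):dx=+3,dy=-2->D; (1,3):dx=-1,dy=-6->C; (1,4):dx=-2,dy=-18->C; (1,5):dx=+1,dy=-8->D
  (1,6):dx=+4,dy=-12->D; (1,7):dx=+6,dy=-3->D; (1,8):dx=+8,dy=-9->D; (1,9):dx=+2,dy=-14->D
  (1,10):dx=+7,dy=-16->D; (2,3):dx=-4,dy=-4->C; (2,4):dx=-5,dy=-16->C; (2,5):dx=-2,dy=-6->C
  (2,6):dx=+1,dy=-10->D; (2,7):dx=+3,dy=-1->D; (2,8):dx=+5,dy=-7->D; (2,9):dx=-1,dy=-12->C
  (2,10):dx=+4,dy=-14->D; (3,4):dx=-1,dy=-12->C; (3,5):dx=+2,dy=-2->D; (3,6):dx=+5,dy=-6->D
  (3,7):dx=+7,dy=+3->C; (3,8):dx=+9,dy=-3->D; (3,9):dx=+3,dy=-8->D; (3,10):dx=+8,dy=-10->D
  (4,5):dx=+3,dy=+10->C; (4,6):dx=+6,dy=+6->C; (4,7):dx=+8,dy=+15->C; (4,8):dx=+10,dy=+9->C
  (4,9):dx=+4,dy=+4->C; (4,10):dx=+9,dy=+2->C; (5,6):dx=+3,dy=-4->D; (5,7):dx=+5,dy=+5->C
  (5,8):dx=+7,dy=-1->D; (5,9):dx=+1,dy=-6->D; (5,10):dx=+6,dy=-8->D; (6,7):dx=+2,dy=+9->C
  (6,8):dx=+4,dy=+3->C; (6,9):dx=-2,dy=-2->C; (6,10):dx=+3,dy=-4->D; (7,8):dx=+2,dy=-6->D
  (7,9):dx=-4,dy=-11->C; (7,10):dx=+1,dy=-13->D; (8,9):dx=-6,dy=-5->C; (8,10):dx=-1,dy=-7->C
  (9,10):dx=+5,dy=-2->D
Step 2: C = 21, D = 24, total pairs = 45.
Step 3: tau = (C - D)/(n(n-1)/2) = (21 - 24)/45 = -0.066667.
Step 4: Exact two-sided p-value (enumerate n! = 3628800 permutations of y under H0): p = 0.861801.
Step 5: alpha = 0.05. fail to reject H0.

tau_b = -0.0667 (C=21, D=24), p = 0.861801, fail to reject H0.


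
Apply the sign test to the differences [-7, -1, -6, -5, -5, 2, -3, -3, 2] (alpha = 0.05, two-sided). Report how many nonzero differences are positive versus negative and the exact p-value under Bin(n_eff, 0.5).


Step 1: Discard zero differences. Original n = 9; n_eff = number of nonzero differences = 9.
Nonzero differences (with sign): -7, -1, -6, -5, -5, +2, -3, -3, +2
Step 2: Count signs: positive = 2, negative = 7.
Step 3: Under H0: P(positive) = 0.5, so the number of positives S ~ Bin(9, 0.5).
Step 4: Two-sided exact p-value = sum of Bin(9,0.5) probabilities at or below the observed probability = 0.179688.
Step 5: alpha = 0.05. fail to reject H0.

n_eff = 9, pos = 2, neg = 7, p = 0.179688, fail to reject H0.


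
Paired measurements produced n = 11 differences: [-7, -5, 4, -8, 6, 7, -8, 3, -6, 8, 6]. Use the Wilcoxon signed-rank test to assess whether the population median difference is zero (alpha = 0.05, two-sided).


Step 1: Drop any zero differences (none here) and take |d_i|.
|d| = [7, 5, 4, 8, 6, 7, 8, 3, 6, 8, 6]
Step 2: Midrank |d_i| (ties get averaged ranks).
ranks: |7|->7.5, |5|->3, |4|->2, |8|->10, |6|->5, |7|->7.5, |8|->10, |3|->1, |6|->5, |8|->10, |6|->5
Step 3: Attach original signs; sum ranks with positive sign and with negative sign.
W+ = 2 + 5 + 7.5 + 1 + 10 + 5 = 30.5
W- = 7.5 + 3 + 10 + 10 + 5 = 35.5
(Check: W+ + W- = 66 should equal n(n+1)/2 = 66.)
Step 4: Test statistic W = min(W+, W-) = 30.5.
Step 5: Ties in |d|, so use the tie-corrected normal approximation.
        E[W] = n(n+1)/4 = 11*12/4 = 33.
        Tie groups: |d|=6 (t=3), |d|=7 (t=2), |d|=8 (t=3); sum(t^3 - t) = 54.
        Var[W] = n(n+1)(2n+1)/24 - sum(t^3-t)/48 = 3036/24 - 54/48 = 125.375.
        z = (W - E[W]) / sqrt(Var[W]) = (30.5 - 33) / 11.1971 = -0.2233.
        Two-sided p = 2*Phi(z) = 0.823324.
Step 6: alpha = 0.05. fail to reject H0.

W+ = 30.5, W- = 35.5, W = min = 30.5, p = 0.823324, fail to reject H0.


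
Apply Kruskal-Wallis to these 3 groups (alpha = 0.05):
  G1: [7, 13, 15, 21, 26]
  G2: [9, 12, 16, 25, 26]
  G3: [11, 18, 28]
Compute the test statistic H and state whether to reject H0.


Step 1: Combine all N = 13 observations and assign midranks.
sorted (value, group, rank): (7,G1,1), (9,G2,2), (11,G3,3), (12,G2,4), (13,G1,5), (15,G1,6), (16,G2,7), (18,G3,8), (21,G1,9), (25,G2,10), (26,G1,11.5), (26,G2,11.5), (28,G3,13)
Step 2: Sum ranks within each group.
R_1 = 32.5 (n_1 = 5)
R_2 = 34.5 (n_2 = 5)
R_3 = 24 (n_3 = 3)
Step 3: H = 12/(N(N+1)) * sum(R_i^2/n_i) - 3(N+1)
     = 12/(13*14) * (32.5^2/5 + 34.5^2/5 + 24^2/3) - 3*14
     = 0.065934 * 641.3 - 42
     = 0.283516.
Step 4: Ties present; correction factor C = 1 - 6/(13^3 - 13) = 0.997253. Corrected H = 0.283516 / 0.997253 = 0.284298.
Step 5: Under H0, H ~ chi^2(2); p-value = 0.867492.
Step 6: alpha = 0.05. fail to reject H0.

H = 0.2843, df = 2, p = 0.867492, fail to reject H0.


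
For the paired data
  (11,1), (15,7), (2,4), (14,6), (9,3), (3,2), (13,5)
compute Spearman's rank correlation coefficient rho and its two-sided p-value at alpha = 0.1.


Step 1: Rank x and y separately (midranks; no ties here).
rank(x): 11->4, 15->7, 2->1, 14->6, 9->3, 3->2, 13->5
rank(y): 1->1, 7->7, 4->4, 6->6, 3->3, 2->2, 5->5
Step 2: d_i = R_x(i) - R_y(i); compute d_i^2.
  (4-1)^2=9, (7-7)^2=0, (1-4)^2=9, (6-6)^2=0, (3-3)^2=0, (2-2)^2=0, (5-5)^2=0
sum(d^2) = 18.
Step 3: rho = 1 - 6*18 / (7*(7^2 - 1)) = 1 - 108/336 = 0.678571.
Step 4: Under H0, t = rho * sqrt((n-2)/(1-rho^2)) = 2.0657 ~ t(5).
Step 5: Two-sided p-value from the t-distribution with 5 df = 0.093750.
Step 6: alpha = 0.1. reject H0.

rho = 0.6786, p = 0.093750, reject H0 at alpha = 0.1.


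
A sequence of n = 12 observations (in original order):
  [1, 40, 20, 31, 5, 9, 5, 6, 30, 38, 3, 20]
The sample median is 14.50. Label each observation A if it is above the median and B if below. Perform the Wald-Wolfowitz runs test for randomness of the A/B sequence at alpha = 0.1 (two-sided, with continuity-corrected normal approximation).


Step 1: Compute median = 14.50; label A = above, B = below.
Labels in order: BAAABBBBAABA  (n_A = 6, n_B = 6)
Step 2: Count runs R = 6.
Step 3: Under H0 (random ordering), E[R] = 2*n_A*n_B/(n_A+n_B) + 1 = 2*6*6/12 + 1 = 7.0000.
        Var[R] = 2*n_A*n_B*(2*n_A*n_B - n_A - n_B) / ((n_A+n_B)^2 * (n_A+n_B-1)) = 4320/1584 = 2.7273.
        SD[R] = 1.6514.
Step 4: Continuity-corrected z = (R + 0.5 - E[R]) / SD[R] = (6 + 0.5 - 7.0000) / 1.6514 = -0.3028.
Step 5: Two-sided p-value via normal approximation = 2*(1 - Phi(|z|)) = 0.762069.
Step 6: alpha = 0.1. fail to reject H0.

R = 6, z = -0.3028, p = 0.762069, fail to reject H0.


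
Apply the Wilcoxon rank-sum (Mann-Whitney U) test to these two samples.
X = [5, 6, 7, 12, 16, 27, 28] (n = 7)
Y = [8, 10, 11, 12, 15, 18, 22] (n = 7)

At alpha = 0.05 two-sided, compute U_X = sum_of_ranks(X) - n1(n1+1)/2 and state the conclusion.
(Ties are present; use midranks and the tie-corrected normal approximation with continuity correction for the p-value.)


Step 1: Combine and sort all 14 observations; assign midranks.
sorted (value, group): (5,X), (6,X), (7,X), (8,Y), (10,Y), (11,Y), (12,X), (12,Y), (15,Y), (16,X), (18,Y), (22,Y), (27,X), (28,X)
ranks: 5->1, 6->2, 7->3, 8->4, 10->5, 11->6, 12->7.5, 12->7.5, 15->9, 16->10, 18->11, 22->12, 27->13, 28->14
Step 2: Rank sum for X: R1 = 1 + 2 + 3 + 7.5 + 10 + 13 + 14 = 50.5.
Step 3: U_X = R1 - n1(n1+1)/2 = 50.5 - 7*8/2 = 50.5 - 28 = 22.5.
       U_Y = n1*n2 - U_X = 49 - 22.5 = 26.5.
Step 4: Ties are present, so use the tie-corrected normal approximation (with continuity correction) for the p-value.
Step 5: p-value = 0.847841; compare to alpha = 0.05. fail to reject H0.

U_X = 22.5, p = 0.847841, fail to reject H0 at alpha = 0.05.


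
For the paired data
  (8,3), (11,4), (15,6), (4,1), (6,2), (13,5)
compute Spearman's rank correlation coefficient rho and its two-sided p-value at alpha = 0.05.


Step 1: Rank x and y separately (midranks; no ties here).
rank(x): 8->3, 11->4, 15->6, 4->1, 6->2, 13->5
rank(y): 3->3, 4->4, 6->6, 1->1, 2->2, 5->5
Step 2: d_i = R_x(i) - R_y(i); compute d_i^2.
  (3-3)^2=0, (4-4)^2=0, (6-6)^2=0, (1-1)^2=0, (2-2)^2=0, (5-5)^2=0
sum(d^2) = 0.
Step 3: rho = 1 - 6*0 / (6*(6^2 - 1)) = 1 - 0/210 = 1.000000.
Step 5: Two-sided p-value from the t-distribution with 4 df = 0.000000.
Step 6: alpha = 0.05. reject H0.

rho = 1.0000, p = 0.000000, reject H0 at alpha = 0.05.


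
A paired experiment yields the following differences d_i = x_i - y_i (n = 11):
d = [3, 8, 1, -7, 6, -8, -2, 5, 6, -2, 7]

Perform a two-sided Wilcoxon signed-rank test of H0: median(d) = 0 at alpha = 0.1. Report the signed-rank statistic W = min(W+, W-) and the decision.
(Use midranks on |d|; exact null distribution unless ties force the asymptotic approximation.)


Step 1: Drop any zero differences (none here) and take |d_i|.
|d| = [3, 8, 1, 7, 6, 8, 2, 5, 6, 2, 7]
Step 2: Midrank |d_i| (ties get averaged ranks).
ranks: |3|->4, |8|->10.5, |1|->1, |7|->8.5, |6|->6.5, |8|->10.5, |2|->2.5, |5|->5, |6|->6.5, |2|->2.5, |7|->8.5
Step 3: Attach original signs; sum ranks with positive sign and with negative sign.
W+ = 4 + 10.5 + 1 + 6.5 + 5 + 6.5 + 8.5 = 42
W- = 8.5 + 10.5 + 2.5 + 2.5 = 24
(Check: W+ + W- = 66 should equal n(n+1)/2 = 66.)
Step 4: Test statistic W = min(W+, W-) = 24.
Step 5: Ties in |d|, so use the tie-corrected normal approximation.
        E[W] = n(n+1)/4 = 11*12/4 = 33.
        Tie groups: |d|=2 (t=2), |d|=6 (t=2), |d|=7 (t=2), |d|=8 (t=2); sum(t^3 - t) = 24.
        Var[W] = n(n+1)(2n+1)/24 - sum(t^3-t)/48 = 3036/24 - 24/48 = 126.
        z = (W - E[W]) / sqrt(Var[W]) = (24 - 33) / 11.2250 = -0.8018.
        Two-sided p = 2*Phi(z) = 0.422678.
Step 6: alpha = 0.1. fail to reject H0.

W+ = 42, W- = 24, W = min = 24, p = 0.422678, fail to reject H0.


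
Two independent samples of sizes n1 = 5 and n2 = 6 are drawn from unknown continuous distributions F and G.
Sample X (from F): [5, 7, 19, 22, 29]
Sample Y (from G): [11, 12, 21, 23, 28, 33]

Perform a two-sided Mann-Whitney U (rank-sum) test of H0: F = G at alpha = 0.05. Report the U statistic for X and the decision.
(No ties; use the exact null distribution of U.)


Step 1: Combine and sort all 11 observations; assign midranks.
sorted (value, group): (5,X), (7,X), (11,Y), (12,Y), (19,X), (21,Y), (22,X), (23,Y), (28,Y), (29,X), (33,Y)
ranks: 5->1, 7->2, 11->3, 12->4, 19->5, 21->6, 22->7, 23->8, 28->9, 29->10, 33->11
Step 2: Rank sum for X: R1 = 1 + 2 + 5 + 7 + 10 = 25.
Step 3: U_X = R1 - n1(n1+1)/2 = 25 - 5*6/2 = 25 - 15 = 10.
       U_Y = n1*n2 - U_X = 30 - 10 = 20.
Step 4: No ties, so the exact null distribution of U (based on enumerating the C(11,5) = 462 equally likely rank assignments) gives the two-sided p-value.
Step 5: p-value = 0.428571; compare to alpha = 0.05. fail to reject H0.

U_X = 10, p = 0.428571, fail to reject H0 at alpha = 0.05.


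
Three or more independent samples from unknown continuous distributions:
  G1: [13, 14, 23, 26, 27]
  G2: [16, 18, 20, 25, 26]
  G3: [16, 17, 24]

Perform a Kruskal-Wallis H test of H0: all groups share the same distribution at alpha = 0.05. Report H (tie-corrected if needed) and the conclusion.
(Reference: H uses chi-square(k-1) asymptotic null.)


Step 1: Combine all N = 13 observations and assign midranks.
sorted (value, group, rank): (13,G1,1), (14,G1,2), (16,G2,3.5), (16,G3,3.5), (17,G3,5), (18,G2,6), (20,G2,7), (23,G1,8), (24,G3,9), (25,G2,10), (26,G1,11.5), (26,G2,11.5), (27,G1,13)
Step 2: Sum ranks within each group.
R_1 = 35.5 (n_1 = 5)
R_2 = 38 (n_2 = 5)
R_3 = 17.5 (n_3 = 3)
Step 3: H = 12/(N(N+1)) * sum(R_i^2/n_i) - 3(N+1)
     = 12/(13*14) * (35.5^2/5 + 38^2/5 + 17.5^2/3) - 3*14
     = 0.065934 * 642.933 - 42
     = 0.391209.
Step 4: Ties present; correction factor C = 1 - 12/(13^3 - 13) = 0.994505. Corrected H = 0.391209 / 0.994505 = 0.393370.
Step 5: Under H0, H ~ chi^2(2); p-value = 0.821449.
Step 6: alpha = 0.05. fail to reject H0.

H = 0.3934, df = 2, p = 0.821449, fail to reject H0.


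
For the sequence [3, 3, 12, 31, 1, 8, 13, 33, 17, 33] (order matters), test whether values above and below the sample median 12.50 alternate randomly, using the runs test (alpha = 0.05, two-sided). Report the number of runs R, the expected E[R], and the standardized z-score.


Step 1: Compute median = 12.50; label A = above, B = below.
Labels in order: BBBABBAAAA  (n_A = 5, n_B = 5)
Step 2: Count runs R = 4.
Step 3: Under H0 (random ordering), E[R] = 2*n_A*n_B/(n_A+n_B) + 1 = 2*5*5/10 + 1 = 6.0000.
        Var[R] = 2*n_A*n_B*(2*n_A*n_B - n_A - n_B) / ((n_A+n_B)^2 * (n_A+n_B-1)) = 2000/900 = 2.2222.
        SD[R] = 1.4907.
Step 4: Continuity-corrected z = (R + 0.5 - E[R]) / SD[R] = (4 + 0.5 - 6.0000) / 1.4907 = -1.0062.
Step 5: Two-sided p-value via normal approximation = 2*(1 - Phi(|z|)) = 0.314305.
Step 6: alpha = 0.05. fail to reject H0.

R = 4, z = -1.0062, p = 0.314305, fail to reject H0.


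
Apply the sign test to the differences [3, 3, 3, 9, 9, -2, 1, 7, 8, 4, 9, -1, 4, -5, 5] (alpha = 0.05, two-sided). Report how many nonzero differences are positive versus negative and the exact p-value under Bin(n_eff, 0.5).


Step 1: Discard zero differences. Original n = 15; n_eff = number of nonzero differences = 15.
Nonzero differences (with sign): +3, +3, +3, +9, +9, -2, +1, +7, +8, +4, +9, -1, +4, -5, +5
Step 2: Count signs: positive = 12, negative = 3.
Step 3: Under H0: P(positive) = 0.5, so the number of positives S ~ Bin(15, 0.5).
Step 4: Two-sided exact p-value = sum of Bin(15,0.5) probabilities at or below the observed probability = 0.035156.
Step 5: alpha = 0.05. reject H0.

n_eff = 15, pos = 12, neg = 3, p = 0.035156, reject H0.


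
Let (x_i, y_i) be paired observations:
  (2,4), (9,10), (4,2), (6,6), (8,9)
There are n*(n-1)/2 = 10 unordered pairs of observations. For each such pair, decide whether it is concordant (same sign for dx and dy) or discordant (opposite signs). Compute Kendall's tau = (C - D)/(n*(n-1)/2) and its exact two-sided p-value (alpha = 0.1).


Step 1: Enumerate the 10 unordered pairs (i,j) with i<j and classify each by sign(x_j-x_i) * sign(y_j-y_i).
  (1,2):dx=+7,dy=+6->C; (1,3):dx=+2,dy=-2->D; (1,4):dx=+4,dy=+2->C; (1,5):dx=+6,dy=+5->C
  (2,3):dx=-5,dy=-8->C; (2,4):dx=-3,dy=-4->C; (2,5):dx=-1,dy=-1->C; (3,4):dx=+2,dy=+4->C
  (3,5):dx=+4,dy=+7->C; (4,5):dx=+2,dy=+3->C
Step 2: C = 9, D = 1, total pairs = 10.
Step 3: tau = (C - D)/(n(n-1)/2) = (9 - 1)/10 = 0.800000.
Step 4: Exact two-sided p-value (enumerate n! = 120 permutations of y under H0): p = 0.083333.
Step 5: alpha = 0.1. reject H0.

tau_b = 0.8000 (C=9, D=1), p = 0.083333, reject H0.


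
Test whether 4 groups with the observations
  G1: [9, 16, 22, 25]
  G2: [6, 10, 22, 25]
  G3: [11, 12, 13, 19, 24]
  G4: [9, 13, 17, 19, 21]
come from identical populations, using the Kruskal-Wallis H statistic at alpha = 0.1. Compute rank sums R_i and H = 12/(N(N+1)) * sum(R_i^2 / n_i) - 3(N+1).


Step 1: Combine all N = 18 observations and assign midranks.
sorted (value, group, rank): (6,G2,1), (9,G1,2.5), (9,G4,2.5), (10,G2,4), (11,G3,5), (12,G3,6), (13,G3,7.5), (13,G4,7.5), (16,G1,9), (17,G4,10), (19,G3,11.5), (19,G4,11.5), (21,G4,13), (22,G1,14.5), (22,G2,14.5), (24,G3,16), (25,G1,17.5), (25,G2,17.5)
Step 2: Sum ranks within each group.
R_1 = 43.5 (n_1 = 4)
R_2 = 37 (n_2 = 4)
R_3 = 46 (n_3 = 5)
R_4 = 44.5 (n_4 = 5)
Step 3: H = 12/(N(N+1)) * sum(R_i^2/n_i) - 3(N+1)
     = 12/(18*19) * (43.5^2/4 + 37^2/4 + 46^2/5 + 44.5^2/5) - 3*19
     = 0.035088 * 1634.56 - 57
     = 0.353070.
Step 4: Ties present; correction factor C = 1 - 30/(18^3 - 18) = 0.994840. Corrected H = 0.353070 / 0.994840 = 0.354901.
Step 5: Under H0, H ~ chi^2(3); p-value = 0.949393.
Step 6: alpha = 0.1. fail to reject H0.

H = 0.3549, df = 3, p = 0.949393, fail to reject H0.


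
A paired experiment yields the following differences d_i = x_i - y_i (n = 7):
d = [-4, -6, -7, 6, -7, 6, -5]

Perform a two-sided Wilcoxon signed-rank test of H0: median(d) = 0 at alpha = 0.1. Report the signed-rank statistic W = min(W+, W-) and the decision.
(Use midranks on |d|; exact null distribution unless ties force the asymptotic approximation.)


Step 1: Drop any zero differences (none here) and take |d_i|.
|d| = [4, 6, 7, 6, 7, 6, 5]
Step 2: Midrank |d_i| (ties get averaged ranks).
ranks: |4|->1, |6|->4, |7|->6.5, |6|->4, |7|->6.5, |6|->4, |5|->2
Step 3: Attach original signs; sum ranks with positive sign and with negative sign.
W+ = 4 + 4 = 8
W- = 1 + 4 + 6.5 + 6.5 + 2 = 20
(Check: W+ + W- = 28 should equal n(n+1)/2 = 28.)
Step 4: Test statistic W = min(W+, W-) = 8.
Step 5: Ties in |d|, so use the tie-corrected normal approximation.
        E[W] = n(n+1)/4 = 7*8/4 = 14.
        Tie groups: |d|=6 (t=3), |d|=7 (t=2); sum(t^3 - t) = 30.
        Var[W] = n(n+1)(2n+1)/24 - sum(t^3-t)/48 = 840/24 - 30/48 = 34.375.
        z = (W - E[W]) / sqrt(Var[W]) = (8 - 14) / 5.8630 = -1.0234.
        Two-sided p = 2*Phi(z) = 0.306136.
Step 6: alpha = 0.1. fail to reject H0.

W+ = 8, W- = 20, W = min = 8, p = 0.306136, fail to reject H0.


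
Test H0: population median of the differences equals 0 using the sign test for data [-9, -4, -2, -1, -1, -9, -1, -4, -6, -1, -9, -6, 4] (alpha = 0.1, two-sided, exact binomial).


Step 1: Discard zero differences. Original n = 13; n_eff = number of nonzero differences = 13.
Nonzero differences (with sign): -9, -4, -2, -1, -1, -9, -1, -4, -6, -1, -9, -6, +4
Step 2: Count signs: positive = 1, negative = 12.
Step 3: Under H0: P(positive) = 0.5, so the number of positives S ~ Bin(13, 0.5).
Step 4: Two-sided exact p-value = sum of Bin(13,0.5) probabilities at or below the observed probability = 0.003418.
Step 5: alpha = 0.1. reject H0.

n_eff = 13, pos = 1, neg = 12, p = 0.003418, reject H0.


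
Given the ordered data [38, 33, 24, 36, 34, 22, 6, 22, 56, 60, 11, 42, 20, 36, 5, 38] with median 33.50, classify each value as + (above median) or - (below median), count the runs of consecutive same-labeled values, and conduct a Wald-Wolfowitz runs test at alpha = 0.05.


Step 1: Compute median = 33.50; label A = above, B = below.
Labels in order: ABBAABBBAABABABA  (n_A = 8, n_B = 8)
Step 2: Count runs R = 11.
Step 3: Under H0 (random ordering), E[R] = 2*n_A*n_B/(n_A+n_B) + 1 = 2*8*8/16 + 1 = 9.0000.
        Var[R] = 2*n_A*n_B*(2*n_A*n_B - n_A - n_B) / ((n_A+n_B)^2 * (n_A+n_B-1)) = 14336/3840 = 3.7333.
        SD[R] = 1.9322.
Step 4: Continuity-corrected z = (R - 0.5 - E[R]) / SD[R] = (11 - 0.5 - 9.0000) / 1.9322 = 0.7763.
Step 5: Two-sided p-value via normal approximation = 2*(1 - Phi(|z|)) = 0.437558.
Step 6: alpha = 0.05. fail to reject H0.

R = 11, z = 0.7763, p = 0.437558, fail to reject H0.


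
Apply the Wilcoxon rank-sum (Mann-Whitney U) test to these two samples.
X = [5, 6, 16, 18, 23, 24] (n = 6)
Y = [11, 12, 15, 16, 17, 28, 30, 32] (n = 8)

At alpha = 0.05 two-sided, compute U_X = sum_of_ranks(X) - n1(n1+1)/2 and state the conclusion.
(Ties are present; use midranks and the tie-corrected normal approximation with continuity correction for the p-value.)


Step 1: Combine and sort all 14 observations; assign midranks.
sorted (value, group): (5,X), (6,X), (11,Y), (12,Y), (15,Y), (16,X), (16,Y), (17,Y), (18,X), (23,X), (24,X), (28,Y), (30,Y), (32,Y)
ranks: 5->1, 6->2, 11->3, 12->4, 15->5, 16->6.5, 16->6.5, 17->8, 18->9, 23->10, 24->11, 28->12, 30->13, 32->14
Step 2: Rank sum for X: R1 = 1 + 2 + 6.5 + 9 + 10 + 11 = 39.5.
Step 3: U_X = R1 - n1(n1+1)/2 = 39.5 - 6*7/2 = 39.5 - 21 = 18.5.
       U_Y = n1*n2 - U_X = 48 - 18.5 = 29.5.
Step 4: Ties are present, so use the tie-corrected normal approximation (with continuity correction) for the p-value.
Step 5: p-value = 0.518145; compare to alpha = 0.05. fail to reject H0.

U_X = 18.5, p = 0.518145, fail to reject H0 at alpha = 0.05.
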